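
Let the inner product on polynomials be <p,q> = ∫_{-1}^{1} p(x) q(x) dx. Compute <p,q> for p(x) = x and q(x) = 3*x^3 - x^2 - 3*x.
<p,q> = -4/5

Expand the product: p(x)·q(x) = 3*x^4 - x^3 - 3*x^2.
∫_{-1}^{1} of each monomial x^k gives [2/(k+1) if k even, 0 if k odd]. Integrating term-by-term (or equivalently evaluating the antiderivative F(x) = 3*x^5/5 - x^4/4 - x^3 at the endpoints):
  F(1) − F(−1) = -13/20 − (3/20) = -4/5.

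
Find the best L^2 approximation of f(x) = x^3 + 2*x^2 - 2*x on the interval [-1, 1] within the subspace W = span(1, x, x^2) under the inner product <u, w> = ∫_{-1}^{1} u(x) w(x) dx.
g(x) = 2*x^2 - 7*x/5

The best approximation g ∈ W is the orthogonal projection of f onto W. Writing g = a_0 + a_1 x + a_2 x^2, the coefficients solve the normal equations G · a = b where
  G_{ij} = <φ_i, φ_j> and b_i = <f, φ_i>, with φ_0 = 1, φ_1 = x, φ_2 = x^2.
G =
  [2, 0, 2/3]
  [0, 2/3, 0]
  [2/3, 0, 2/5],
b = (4/3, -14/15, 4/5).
Solving gives a_0 = 0, a_1 = -7/5, a_2 = 2, so
  g(x) = 2*x^2 - 7*x/5.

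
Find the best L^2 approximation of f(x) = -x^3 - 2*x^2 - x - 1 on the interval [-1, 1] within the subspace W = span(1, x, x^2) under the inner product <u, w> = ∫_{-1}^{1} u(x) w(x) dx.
g(x) = -2*x^2 - 8*x/5 - 1

The best approximation g ∈ W is the orthogonal projection of f onto W. Writing g = a_0 + a_1 x + a_2 x^2, the coefficients solve the normal equations G · a = b where
  G_{ij} = <φ_i, φ_j> and b_i = <f, φ_i>, with φ_0 = 1, φ_1 = x, φ_2 = x^2.
G =
  [2, 0, 2/3]
  [0, 2/3, 0]
  [2/3, 0, 2/5],
b = (-10/3, -16/15, -22/15).
Solving gives a_0 = -1, a_1 = -8/5, a_2 = -2, so
  g(x) = -2*x^2 - 8*x/5 - 1.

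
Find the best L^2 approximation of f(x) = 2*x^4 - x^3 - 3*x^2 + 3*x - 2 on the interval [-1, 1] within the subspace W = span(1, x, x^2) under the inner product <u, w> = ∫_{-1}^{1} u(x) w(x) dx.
g(x) = -9*x^2/7 + 12*x/5 - 76/35

The best approximation g ∈ W is the orthogonal projection of f onto W. Writing g = a_0 + a_1 x + a_2 x^2, the coefficients solve the normal equations G · a = b where
  G_{ij} = <φ_i, φ_j> and b_i = <f, φ_i>, with φ_0 = 1, φ_1 = x, φ_2 = x^2.
G =
  [2, 0, 2/3]
  [0, 2/3, 0]
  [2/3, 0, 2/5],
b = (-26/5, 8/5, -206/105).
Solving gives a_0 = -76/35, a_1 = 12/5, a_2 = -9/7, so
  g(x) = -9*x^2/7 + 12*x/5 - 76/35.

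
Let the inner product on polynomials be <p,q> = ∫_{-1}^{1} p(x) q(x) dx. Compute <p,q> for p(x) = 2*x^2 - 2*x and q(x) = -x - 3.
<p,q> = -8/3

Expand the product: p(x)·q(x) = -2*x^3 - 4*x^2 + 6*x.
∫_{-1}^{1} of each monomial x^k gives [2/(k+1) if k even, 0 if k odd]. Integrating term-by-term (or equivalently evaluating the antiderivative F(x) = -x^4/2 - 4*x^3/3 + 3*x^2 at the endpoints):
  F(1) − F(−1) = 7/6 − (23/6) = -8/3.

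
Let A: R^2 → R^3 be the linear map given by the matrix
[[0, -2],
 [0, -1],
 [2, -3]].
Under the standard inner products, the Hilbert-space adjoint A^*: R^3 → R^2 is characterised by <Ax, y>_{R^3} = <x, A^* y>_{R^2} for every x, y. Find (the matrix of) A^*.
A^* = A^T =
[[0, 0, 2],
 [-2, -1, -3]]

For real matrices with standard dot products, the defining identity <Ax, y> = <x, A^* y> gives (Ax)^T y = x^T (A^*) y, i.e. x^T A^T y = x^T (A^*) y. Since this holds for all x, y, we must have A^* = A^T. Therefore
A^* =
[[0, 0, 2],
 [-2, -1, -3]].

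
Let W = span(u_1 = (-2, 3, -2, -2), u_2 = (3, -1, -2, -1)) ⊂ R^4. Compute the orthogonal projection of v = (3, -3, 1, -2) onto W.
proj_W(v) = (319/102, -115/51, -6/17, 35/102)

Set up U = [u_1 | ... | u_2] ∈ R^(4×2). The projector onto W = col(U) is P = U (U^T U)^(-1) U^T.
Compute U^T U =
  [21, -3]
  [-3, 15],
and U^T v = (-13, 12).
Solve U^T U · c = U^T v for the coefficients: c = (-53/102, 71/102). The projection is proj_W(v) = U c.
Check: (v - proj_W(v)) · u_1 = 0  (should be 0).
Check: (v - proj_W(v)) · u_2 = 0  (should be 0).
Result: proj_W(v) = (319/102, -115/51, -6/17, 35/102).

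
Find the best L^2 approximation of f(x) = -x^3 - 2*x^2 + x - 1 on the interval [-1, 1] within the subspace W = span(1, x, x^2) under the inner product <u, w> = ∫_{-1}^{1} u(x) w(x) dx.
g(x) = -2*x^2 + 2*x/5 - 1

The best approximation g ∈ W is the orthogonal projection of f onto W. Writing g = a_0 + a_1 x + a_2 x^2, the coefficients solve the normal equations G · a = b where
  G_{ij} = <φ_i, φ_j> and b_i = <f, φ_i>, with φ_0 = 1, φ_1 = x, φ_2 = x^2.
G =
  [2, 0, 2/3]
  [0, 2/3, 0]
  [2/3, 0, 2/5],
b = (-10/3, 4/15, -22/15).
Solving gives a_0 = -1, a_1 = 2/5, a_2 = -2, so
  g(x) = -2*x^2 + 2*x/5 - 1.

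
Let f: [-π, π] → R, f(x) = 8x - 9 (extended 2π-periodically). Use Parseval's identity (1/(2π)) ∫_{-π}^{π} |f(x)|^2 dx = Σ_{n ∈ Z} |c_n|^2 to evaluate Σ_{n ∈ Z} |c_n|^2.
Σ |c_n|^2 = 64π^2/3 + 81

Expand and integrate term by term over [-π, π]:
  ∫ (8x)^2 dx = 64·(2π^3/3); ∫ 2·8·(-9)·x dx = 0 (odd integrand); ∫ (-9)^2 dx = 81·2π.
So (1/(2π)) ∫_{-π}^{π} (8x - 9)^2 dx = 64π^2/3 + 81 = 64π^2/3 + 81.
Parseval ⇒ Σ |c_n|^2 = 64π^2/3 + 81.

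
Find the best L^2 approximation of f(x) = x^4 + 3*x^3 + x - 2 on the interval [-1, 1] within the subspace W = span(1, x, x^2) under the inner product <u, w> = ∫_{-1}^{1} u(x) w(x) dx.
g(x) = 6*x^2/7 + 14*x/5 - 73/35

The best approximation g ∈ W is the orthogonal projection of f onto W. Writing g = a_0 + a_1 x + a_2 x^2, the coefficients solve the normal equations G · a = b where
  G_{ij} = <φ_i, φ_j> and b_i = <f, φ_i>, with φ_0 = 1, φ_1 = x, φ_2 = x^2.
G =
  [2, 0, 2/3]
  [0, 2/3, 0]
  [2/3, 0, 2/5],
b = (-18/5, 28/15, -22/21).
Solving gives a_0 = -73/35, a_1 = 14/5, a_2 = 6/7, so
  g(x) = 6*x^2/7 + 14*x/5 - 73/35.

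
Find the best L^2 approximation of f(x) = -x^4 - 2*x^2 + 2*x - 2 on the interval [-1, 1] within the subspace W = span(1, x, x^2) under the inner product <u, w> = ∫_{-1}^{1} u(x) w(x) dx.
g(x) = -20*x^2/7 + 2*x - 67/35

The best approximation g ∈ W is the orthogonal projection of f onto W. Writing g = a_0 + a_1 x + a_2 x^2, the coefficients solve the normal equations G · a = b where
  G_{ij} = <φ_i, φ_j> and b_i = <f, φ_i>, with φ_0 = 1, φ_1 = x, φ_2 = x^2.
G =
  [2, 0, 2/3]
  [0, 2/3, 0]
  [2/3, 0, 2/5],
b = (-86/15, 4/3, -254/105).
Solving gives a_0 = -67/35, a_1 = 2, a_2 = -20/7, so
  g(x) = -20*x^2/7 + 2*x - 67/35.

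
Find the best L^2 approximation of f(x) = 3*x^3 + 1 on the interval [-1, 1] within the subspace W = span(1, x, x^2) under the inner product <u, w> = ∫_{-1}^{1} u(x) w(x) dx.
g(x) = 9*x/5 + 1

The best approximation g ∈ W is the orthogonal projection of f onto W. Writing g = a_0 + a_1 x + a_2 x^2, the coefficients solve the normal equations G · a = b where
  G_{ij} = <φ_i, φ_j> and b_i = <f, φ_i>, with φ_0 = 1, φ_1 = x, φ_2 = x^2.
G =
  [2, 0, 2/3]
  [0, 2/3, 0]
  [2/3, 0, 2/5],
b = (2, 6/5, 2/3).
Solving gives a_0 = 1, a_1 = 9/5, a_2 = 0, so
  g(x) = 9*x/5 + 1.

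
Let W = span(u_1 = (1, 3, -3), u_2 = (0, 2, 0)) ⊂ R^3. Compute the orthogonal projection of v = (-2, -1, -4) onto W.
proj_W(v) = (1, -1, -3)

Set up U = [u_1 | ... | u_2] ∈ R^(3×2). The projector onto W = col(U) is P = U (U^T U)^(-1) U^T.
Compute U^T U =
  [19, 6]
  [6, 4],
and U^T v = (7, -2).
Solve U^T U · c = U^T v for the coefficients: c = (1, -2). The projection is proj_W(v) = U c.
Check: (v - proj_W(v)) · u_1 = 0  (should be 0).
Check: (v - proj_W(v)) · u_2 = 0  (should be 0).
Result: proj_W(v) = (1, -1, -3).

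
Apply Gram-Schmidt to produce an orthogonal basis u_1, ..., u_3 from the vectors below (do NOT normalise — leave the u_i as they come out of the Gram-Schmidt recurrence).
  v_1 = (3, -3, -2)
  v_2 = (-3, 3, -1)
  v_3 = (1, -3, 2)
Orthogonal basis:
  u_1 = (3, -3, -2)
  u_2 = (-9/11, 9/11, -27/11)
  u_3 = (-1, -1, 0)

Apply the Gram-Schmidt recurrence
  u_1 = v_1
  u_i = v_i − Σ_{j<i} ((v_i · u_j) / (u_j · u_j)) · u_j.

Step by step this gives:
  u_1 = (3, -3, -2)
  u_2 = (-9/11, 9/11, -27/11)
  u_3 = (-1, -1, 0)

Orthogonality check:
  u_2 · u_1 = 0 (should be 0)
  u_3 · u_1 = 0 (should be 0)
  u_3 · u_2 = 0 (should be 0)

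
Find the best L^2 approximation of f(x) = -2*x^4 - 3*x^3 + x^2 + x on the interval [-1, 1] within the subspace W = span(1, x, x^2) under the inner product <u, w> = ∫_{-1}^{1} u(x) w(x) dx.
g(x) = -5*x^2/7 - 4*x/5 + 6/35

The best approximation g ∈ W is the orthogonal projection of f onto W. Writing g = a_0 + a_1 x + a_2 x^2, the coefficients solve the normal equations G · a = b where
  G_{ij} = <φ_i, φ_j> and b_i = <f, φ_i>, with φ_0 = 1, φ_1 = x, φ_2 = x^2.
G =
  [2, 0, 2/3]
  [0, 2/3, 0]
  [2/3, 0, 2/5],
b = (-2/15, -8/15, -6/35).
Solving gives a_0 = 6/35, a_1 = -4/5, a_2 = -5/7, so
  g(x) = -5*x^2/7 - 4*x/5 + 6/35.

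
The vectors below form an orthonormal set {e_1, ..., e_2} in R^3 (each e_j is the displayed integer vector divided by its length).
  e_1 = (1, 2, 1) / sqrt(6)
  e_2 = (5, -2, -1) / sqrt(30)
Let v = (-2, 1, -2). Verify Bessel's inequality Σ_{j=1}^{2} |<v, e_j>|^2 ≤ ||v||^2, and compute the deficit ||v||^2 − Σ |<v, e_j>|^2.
Σ |<v, e_j>|^2 = 4; ||v||^2 = 9; deficit = 5

Write each e_j = u_j / sqrt(<u_j, u_j>) where u_j is the displayed integer vector. Then <v, e_j> = <v, u_j> / sqrt(<u_j, u_j>), so |<v, e_j>|^2 = <v, u_j>^2 / <u_j, u_j>.
Coefficients: <v, e_1> = -2/sqrt(6), <v, e_2> = -10/sqrt(30).
Square and sum: Σ |<v, e_j>|^2 = 4.
Compute ||v||^2 = v·v = 9.
Deficit = 9 − 4 = 5 ≥ 0, confirming Bessel's inequality. (The deficit equals ||v − Σ <v,e_j> e_j||^2, the squared distance from v to span{e_j}.)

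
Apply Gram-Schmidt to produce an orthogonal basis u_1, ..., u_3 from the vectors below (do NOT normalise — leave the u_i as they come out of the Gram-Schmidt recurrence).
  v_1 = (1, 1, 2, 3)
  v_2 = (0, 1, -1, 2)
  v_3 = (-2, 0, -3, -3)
Orthogonal basis:
  u_1 = (1, 1, 2, 3)
  u_2 = (-1/3, 2/3, -5/3, 1)
  u_3 = (-43/65, 47/65, 19/65, -14/65)

Apply the Gram-Schmidt recurrence
  u_1 = v_1
  u_i = v_i − Σ_{j<i} ((v_i · u_j) / (u_j · u_j)) · u_j.

Step by step this gives:
  u_1 = (1, 1, 2, 3)
  u_2 = (-1/3, 2/3, -5/3, 1)
  u_3 = (-43/65, 47/65, 19/65, -14/65)

Orthogonality check:
  u_2 · u_1 = 0 (should be 0)
  u_3 · u_1 = 0 (should be 0)
  u_3 · u_2 = 0 (should be 0)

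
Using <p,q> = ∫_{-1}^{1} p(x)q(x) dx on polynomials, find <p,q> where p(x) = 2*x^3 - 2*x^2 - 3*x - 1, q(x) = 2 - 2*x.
<p,q> = -64/15

Expand the product: p(x)·q(x) = -4*x^4 + 8*x^3 + 2*x^2 - 4*x - 2.
∫_{-1}^{1} of each monomial x^k gives [2/(k+1) if k even, 0 if k odd]. Integrating term-by-term (or equivalently evaluating the antiderivative F(x) = -4*x^5/5 + 2*x^4 + 2*x^3/3 - 2*x^2 - 2*x at the endpoints):
  F(1) − F(−1) = -32/15 − (32/15) = -64/15.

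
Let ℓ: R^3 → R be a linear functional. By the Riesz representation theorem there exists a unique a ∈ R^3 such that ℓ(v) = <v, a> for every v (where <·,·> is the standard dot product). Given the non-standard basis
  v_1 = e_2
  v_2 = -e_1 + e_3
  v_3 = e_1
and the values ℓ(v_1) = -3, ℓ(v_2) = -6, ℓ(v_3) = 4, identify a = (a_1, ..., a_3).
a = (4, -3, -2)

Write a = (a_1, ..., a_3) in the standard basis. For each basis vector v_i, ℓ(v_i) = <v_i, a> is a linear equation in the a_j's. Collect the n equations into a matrix system V a = ℓ, where row i of V is v_i (expressed in the standard basis). Since V is invertible (lower-triangular with 1s on the diagonal, up to permutation), solve by back-substitution:
  V =
[[0, 1, 0],
 [-1, 0, 1],
 [1, 0, 0]]
  V a = (-3, -6, 4)
Solving gives a = (4, -3, -2).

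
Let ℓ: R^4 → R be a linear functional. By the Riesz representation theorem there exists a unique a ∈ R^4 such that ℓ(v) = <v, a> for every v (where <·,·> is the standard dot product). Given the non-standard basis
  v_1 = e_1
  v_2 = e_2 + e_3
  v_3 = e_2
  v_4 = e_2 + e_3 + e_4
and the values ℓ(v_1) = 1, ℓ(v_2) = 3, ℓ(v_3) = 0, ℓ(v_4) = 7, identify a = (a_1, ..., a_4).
a = (1, 0, 3, 4)

Write a = (a_1, ..., a_4) in the standard basis. For each basis vector v_i, ℓ(v_i) = <v_i, a> is a linear equation in the a_j's. Collect the n equations into a matrix system V a = ℓ, where row i of V is v_i (expressed in the standard basis). Since V is invertible (lower-triangular with 1s on the diagonal, up to permutation), solve by back-substitution:
  V =
[[1, 0, 0, 0],
 [0, 1, 1, 0],
 [0, 1, 0, 0],
 [0, 1, 1, 1]]
  V a = (1, 3, 0, 7)
Solving gives a = (1, 0, 3, 4).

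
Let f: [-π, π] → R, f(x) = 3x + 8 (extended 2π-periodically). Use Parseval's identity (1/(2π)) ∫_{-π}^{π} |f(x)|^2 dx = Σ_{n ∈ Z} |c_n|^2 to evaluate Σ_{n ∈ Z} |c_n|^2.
Σ |c_n|^2 = 3π^2 + 64

Expand and integrate term by term over [-π, π]:
  ∫ (3x)^2 dx = 9·(2π^3/3); ∫ 2·3·(8)·x dx = 0 (odd integrand); ∫ 8^2 dx = 64·2π.
So (1/(2π)) ∫_{-π}^{π} (3x + 8)^2 dx = 9π^2/3 + 64 = 3π^2 + 64.
Parseval ⇒ Σ |c_n|^2 = 3π^2 + 64.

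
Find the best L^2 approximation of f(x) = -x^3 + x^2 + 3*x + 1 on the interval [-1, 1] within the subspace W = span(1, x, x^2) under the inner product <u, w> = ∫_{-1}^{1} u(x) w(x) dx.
g(x) = x^2 + 12*x/5 + 1

The best approximation g ∈ W is the orthogonal projection of f onto W. Writing g = a_0 + a_1 x + a_2 x^2, the coefficients solve the normal equations G · a = b where
  G_{ij} = <φ_i, φ_j> and b_i = <f, φ_i>, with φ_0 = 1, φ_1 = x, φ_2 = x^2.
G =
  [2, 0, 2/3]
  [0, 2/3, 0]
  [2/3, 0, 2/5],
b = (8/3, 8/5, 16/15).
Solving gives a_0 = 1, a_1 = 12/5, a_2 = 1, so
  g(x) = x^2 + 12*x/5 + 1.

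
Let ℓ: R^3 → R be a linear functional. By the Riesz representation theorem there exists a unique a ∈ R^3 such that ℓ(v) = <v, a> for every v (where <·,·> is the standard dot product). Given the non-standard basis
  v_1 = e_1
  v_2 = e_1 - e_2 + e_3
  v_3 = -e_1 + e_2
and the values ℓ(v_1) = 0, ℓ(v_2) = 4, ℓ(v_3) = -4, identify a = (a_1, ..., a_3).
a = (0, -4, 0)

Write a = (a_1, ..., a_3) in the standard basis. For each basis vector v_i, ℓ(v_i) = <v_i, a> is a linear equation in the a_j's. Collect the n equations into a matrix system V a = ℓ, where row i of V is v_i (expressed in the standard basis). Since V is invertible (lower-triangular with 1s on the diagonal, up to permutation), solve by back-substitution:
  V =
[[1, 0, 0],
 [1, -1, 1],
 [-1, 1, 0]]
  V a = (0, 4, -4)
Solving gives a = (0, -4, 0).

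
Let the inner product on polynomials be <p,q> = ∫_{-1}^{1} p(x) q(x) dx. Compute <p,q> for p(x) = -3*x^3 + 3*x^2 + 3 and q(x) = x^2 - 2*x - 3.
<p,q> = -92/5

Expand the product: p(x)·q(x) = -3*x^5 + 9*x^4 + 3*x^3 - 6*x^2 - 6*x - 9.
∫_{-1}^{1} of each monomial x^k gives [2/(k+1) if k even, 0 if k odd]. Integrating term-by-term (or equivalently evaluating the antiderivative F(x) = -x^6/2 + 9*x^5/5 + 3*x^4/4 - 2*x^3 - 3*x^2 - 9*x at the endpoints):
  F(1) − F(−1) = -239/20 − (129/20) = -92/5.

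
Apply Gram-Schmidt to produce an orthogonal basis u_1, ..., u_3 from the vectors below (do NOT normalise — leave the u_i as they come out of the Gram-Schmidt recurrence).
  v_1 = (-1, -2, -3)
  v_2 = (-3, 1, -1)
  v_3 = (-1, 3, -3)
Orthogonal basis:
  u_1 = (-1, -2, -3)
  u_2 = (-19/7, 11/7, -1/7)
  u_3 = (100/69, 160/69, -140/69)

Apply the Gram-Schmidt recurrence
  u_1 = v_1
  u_i = v_i − Σ_{j<i} ((v_i · u_j) / (u_j · u_j)) · u_j.

Step by step this gives:
  u_1 = (-1, -2, -3)
  u_2 = (-19/7, 11/7, -1/7)
  u_3 = (100/69, 160/69, -140/69)

Orthogonality check:
  u_2 · u_1 = 0 (should be 0)
  u_3 · u_1 = 0 (should be 0)
  u_3 · u_2 = 0 (should be 0)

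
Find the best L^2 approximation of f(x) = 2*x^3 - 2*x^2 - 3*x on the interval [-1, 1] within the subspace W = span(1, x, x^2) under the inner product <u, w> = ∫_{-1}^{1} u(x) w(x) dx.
g(x) = -2*x^2 - 9*x/5

The best approximation g ∈ W is the orthogonal projection of f onto W. Writing g = a_0 + a_1 x + a_2 x^2, the coefficients solve the normal equations G · a = b where
  G_{ij} = <φ_i, φ_j> and b_i = <f, φ_i>, with φ_0 = 1, φ_1 = x, φ_2 = x^2.
G =
  [2, 0, 2/3]
  [0, 2/3, 0]
  [2/3, 0, 2/5],
b = (-4/3, -6/5, -4/5).
Solving gives a_0 = 0, a_1 = -9/5, a_2 = -2, so
  g(x) = -2*x^2 - 9*x/5.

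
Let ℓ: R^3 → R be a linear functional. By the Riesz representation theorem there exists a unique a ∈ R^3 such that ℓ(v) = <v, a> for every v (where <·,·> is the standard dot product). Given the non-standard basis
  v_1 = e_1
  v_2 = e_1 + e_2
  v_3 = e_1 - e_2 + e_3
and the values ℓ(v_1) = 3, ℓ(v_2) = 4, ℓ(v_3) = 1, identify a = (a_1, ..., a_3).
a = (3, 1, -1)

Write a = (a_1, ..., a_3) in the standard basis. For each basis vector v_i, ℓ(v_i) = <v_i, a> is a linear equation in the a_j's. Collect the n equations into a matrix system V a = ℓ, where row i of V is v_i (expressed in the standard basis). Since V is invertible (lower-triangular with 1s on the diagonal, up to permutation), solve by back-substitution:
  V =
[[1, 0, 0],
 [1, 1, 0],
 [1, -1, 1]]
  V a = (3, 4, 1)
Solving gives a = (3, 1, -1).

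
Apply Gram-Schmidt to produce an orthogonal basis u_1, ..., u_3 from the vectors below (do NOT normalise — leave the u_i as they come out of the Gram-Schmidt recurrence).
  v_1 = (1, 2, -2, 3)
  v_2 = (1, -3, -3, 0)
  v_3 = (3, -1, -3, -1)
Orthogonal basis:
  u_1 = (1, 2, -2, 3)
  u_2 = (17/18, -28/9, -26/9, -1/6)
  u_3 = (696/341, 335/341, -103/341, -524/341)

Apply the Gram-Schmidt recurrence
  u_1 = v_1
  u_i = v_i − Σ_{j<i} ((v_i · u_j) / (u_j · u_j)) · u_j.

Step by step this gives:
  u_1 = (1, 2, -2, 3)
  u_2 = (17/18, -28/9, -26/9, -1/6)
  u_3 = (696/341, 335/341, -103/341, -524/341)

Orthogonality check:
  u_2 · u_1 = 0 (should be 0)
  u_3 · u_1 = 0 (should be 0)
  u_3 · u_2 = 0 (should be 0)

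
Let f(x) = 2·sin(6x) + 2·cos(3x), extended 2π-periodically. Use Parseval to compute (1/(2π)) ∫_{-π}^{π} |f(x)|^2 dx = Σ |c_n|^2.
Σ |c_n|^2 = 4

Expand |f|^2 and use orthogonality of {sin(nx), cos(mx)} on [-π, π]:
  ∫_{-π}^{π} sin(nx)^2 dx = π, ∫ cos(mx)^2 dx = π, and cross terms integrate to 0.
So ∫_{-π}^{π} f(x)^2 dx = 2^2 · π + 2^2 · π = (4 + 4)π.
Divide by 2π: (4 + 4)/2 = 4.
By Parseval, this equals Σ |c_n|^2.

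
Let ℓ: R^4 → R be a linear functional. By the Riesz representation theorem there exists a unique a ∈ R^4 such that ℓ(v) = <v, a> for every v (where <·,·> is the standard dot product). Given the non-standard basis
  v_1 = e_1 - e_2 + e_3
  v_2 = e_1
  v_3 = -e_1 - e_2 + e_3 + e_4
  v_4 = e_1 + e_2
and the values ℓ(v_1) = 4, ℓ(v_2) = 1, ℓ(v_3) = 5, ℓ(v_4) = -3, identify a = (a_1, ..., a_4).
a = (1, -4, -1, 3)

Write a = (a_1, ..., a_4) in the standard basis. For each basis vector v_i, ℓ(v_i) = <v_i, a> is a linear equation in the a_j's. Collect the n equations into a matrix system V a = ℓ, where row i of V is v_i (expressed in the standard basis). Since V is invertible (lower-triangular with 1s on the diagonal, up to permutation), solve by back-substitution:
  V =
[[1, -1, 1, 0],
 [1, 0, 0, 0],
 [-1, -1, 1, 1],
 [1, 1, 0, 0]]
  V a = (4, 1, 5, -3)
Solving gives a = (1, -4, -1, 3).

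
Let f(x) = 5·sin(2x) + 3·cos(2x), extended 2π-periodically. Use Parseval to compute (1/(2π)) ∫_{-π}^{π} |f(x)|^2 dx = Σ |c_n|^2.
Σ |c_n|^2 = 17

Expand |f|^2 and use orthogonality of {sin(nx), cos(mx)} on [-π, π]:
  ∫_{-π}^{π} sin(nx)^2 dx = π, ∫ cos(mx)^2 dx = π, and cross terms integrate to 0.
So ∫_{-π}^{π} f(x)^2 dx = 5^2 · π + 3^2 · π = (25 + 9)π.
Divide by 2π: (25 + 9)/2 = 17.
By Parseval, this equals Σ |c_n|^2.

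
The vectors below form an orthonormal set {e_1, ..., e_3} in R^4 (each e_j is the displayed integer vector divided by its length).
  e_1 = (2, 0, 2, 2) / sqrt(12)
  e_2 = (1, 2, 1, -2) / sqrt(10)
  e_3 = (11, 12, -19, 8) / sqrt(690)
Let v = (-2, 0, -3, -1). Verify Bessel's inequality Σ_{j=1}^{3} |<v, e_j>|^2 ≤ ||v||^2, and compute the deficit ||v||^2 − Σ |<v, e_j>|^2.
Σ |<v, e_j>|^2 = 321/23; ||v||^2 = 14; deficit = 1/23

Write each e_j = u_j / sqrt(<u_j, u_j>) where u_j is the displayed integer vector. Then <v, e_j> = <v, u_j> / sqrt(<u_j, u_j>), so |<v, e_j>|^2 = <v, u_j>^2 / <u_j, u_j>.
Coefficients: <v, e_1> = -12/sqrt(12), <v, e_2> = -3/sqrt(10), <v, e_3> = 27/sqrt(690).
Square and sum: Σ |<v, e_j>|^2 = 321/23.
Compute ||v||^2 = v·v = 14.
Deficit = 14 − 321/23 = 1/23 ≥ 0, confirming Bessel's inequality. (The deficit equals ||v − Σ <v,e_j> e_j||^2, the squared distance from v to span{e_j}.)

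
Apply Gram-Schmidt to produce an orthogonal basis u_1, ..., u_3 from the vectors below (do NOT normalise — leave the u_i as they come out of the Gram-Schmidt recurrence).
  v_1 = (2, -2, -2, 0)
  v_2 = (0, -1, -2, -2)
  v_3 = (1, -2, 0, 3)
Orthogonal basis:
  u_1 = (2, -2, -2, 0)
  u_2 = (-1, 0, -1, -2)
  u_3 = (-7/6, -1, -1/6, 2/3)

Apply the Gram-Schmidt recurrence
  u_1 = v_1
  u_i = v_i − Σ_{j<i} ((v_i · u_j) / (u_j · u_j)) · u_j.

Step by step this gives:
  u_1 = (2, -2, -2, 0)
  u_2 = (-1, 0, -1, -2)
  u_3 = (-7/6, -1, -1/6, 2/3)

Orthogonality check:
  u_2 · u_1 = 0 (should be 0)
  u_3 · u_1 = 0 (should be 0)
  u_3 · u_2 = 0 (should be 0)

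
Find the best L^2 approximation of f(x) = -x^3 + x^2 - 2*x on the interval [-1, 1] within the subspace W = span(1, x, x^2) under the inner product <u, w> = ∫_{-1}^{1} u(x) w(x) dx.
g(x) = x^2 - 13*x/5

The best approximation g ∈ W is the orthogonal projection of f onto W. Writing g = a_0 + a_1 x + a_2 x^2, the coefficients solve the normal equations G · a = b where
  G_{ij} = <φ_i, φ_j> and b_i = <f, φ_i>, with φ_0 = 1, φ_1 = x, φ_2 = x^2.
G =
  [2, 0, 2/3]
  [0, 2/3, 0]
  [2/3, 0, 2/5],
b = (2/3, -26/15, 2/5).
Solving gives a_0 = 0, a_1 = -13/5, a_2 = 1, so
  g(x) = x^2 - 13*x/5.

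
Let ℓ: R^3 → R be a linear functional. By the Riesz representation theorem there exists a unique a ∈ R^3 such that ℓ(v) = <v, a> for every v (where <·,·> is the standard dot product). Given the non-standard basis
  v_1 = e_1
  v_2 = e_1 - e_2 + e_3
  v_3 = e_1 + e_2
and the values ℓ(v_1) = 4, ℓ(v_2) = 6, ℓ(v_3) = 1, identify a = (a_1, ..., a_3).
a = (4, -3, -1)

Write a = (a_1, ..., a_3) in the standard basis. For each basis vector v_i, ℓ(v_i) = <v_i, a> is a linear equation in the a_j's. Collect the n equations into a matrix system V a = ℓ, where row i of V is v_i (expressed in the standard basis). Since V is invertible (lower-triangular with 1s on the diagonal, up to permutation), solve by back-substitution:
  V =
[[1, 0, 0],
 [1, -1, 1],
 [1, 1, 0]]
  V a = (4, 6, 1)
Solving gives a = (4, -3, -1).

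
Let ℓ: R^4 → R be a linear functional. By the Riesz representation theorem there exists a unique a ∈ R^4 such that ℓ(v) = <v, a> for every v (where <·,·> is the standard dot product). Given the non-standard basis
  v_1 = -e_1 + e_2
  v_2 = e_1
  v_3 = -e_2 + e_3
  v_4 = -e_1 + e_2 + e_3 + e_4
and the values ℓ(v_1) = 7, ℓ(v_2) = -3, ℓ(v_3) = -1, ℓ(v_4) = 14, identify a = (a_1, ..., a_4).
a = (-3, 4, 3, 4)

Write a = (a_1, ..., a_4) in the standard basis. For each basis vector v_i, ℓ(v_i) = <v_i, a> is a linear equation in the a_j's. Collect the n equations into a matrix system V a = ℓ, where row i of V is v_i (expressed in the standard basis). Since V is invertible (lower-triangular with 1s on the diagonal, up to permutation), solve by back-substitution:
  V =
[[-1, 1, 0, 0],
 [1, 0, 0, 0],
 [0, -1, 1, 0],
 [-1, 1, 1, 1]]
  V a = (7, -3, -1, 14)
Solving gives a = (-3, 4, 3, 4).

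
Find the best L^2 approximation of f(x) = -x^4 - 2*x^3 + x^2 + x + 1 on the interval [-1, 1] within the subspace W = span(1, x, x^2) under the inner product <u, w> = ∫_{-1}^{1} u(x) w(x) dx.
g(x) = x^2/7 - x/5 + 38/35

The best approximation g ∈ W is the orthogonal projection of f onto W. Writing g = a_0 + a_1 x + a_2 x^2, the coefficients solve the normal equations G · a = b where
  G_{ij} = <φ_i, φ_j> and b_i = <f, φ_i>, with φ_0 = 1, φ_1 = x, φ_2 = x^2.
G =
  [2, 0, 2/3]
  [0, 2/3, 0]
  [2/3, 0, 2/5],
b = (34/15, -2/15, 82/105).
Solving gives a_0 = 38/35, a_1 = -1/5, a_2 = 1/7, so
  g(x) = x^2/7 - x/5 + 38/35.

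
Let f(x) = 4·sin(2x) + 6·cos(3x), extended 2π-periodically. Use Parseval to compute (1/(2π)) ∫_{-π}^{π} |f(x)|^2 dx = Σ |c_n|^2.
Σ |c_n|^2 = 26

Expand |f|^2 and use orthogonality of {sin(nx), cos(mx)} on [-π, π]:
  ∫_{-π}^{π} sin(nx)^2 dx = π, ∫ cos(mx)^2 dx = π, and cross terms integrate to 0.
So ∫_{-π}^{π} f(x)^2 dx = 4^2 · π + 6^2 · π = (16 + 36)π.
Divide by 2π: (16 + 36)/2 = 26.
By Parseval, this equals Σ |c_n|^2.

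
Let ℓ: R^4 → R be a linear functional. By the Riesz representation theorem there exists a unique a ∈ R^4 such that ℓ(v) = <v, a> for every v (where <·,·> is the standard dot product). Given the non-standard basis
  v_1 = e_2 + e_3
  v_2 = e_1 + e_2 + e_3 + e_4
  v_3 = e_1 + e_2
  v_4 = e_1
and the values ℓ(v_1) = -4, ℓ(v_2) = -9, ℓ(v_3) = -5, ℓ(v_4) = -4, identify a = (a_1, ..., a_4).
a = (-4, -1, -3, -1)

Write a = (a_1, ..., a_4) in the standard basis. For each basis vector v_i, ℓ(v_i) = <v_i, a> is a linear equation in the a_j's. Collect the n equations into a matrix system V a = ℓ, where row i of V is v_i (expressed in the standard basis). Since V is invertible (lower-triangular with 1s on the diagonal, up to permutation), solve by back-substitution:
  V =
[[0, 1, 1, 0],
 [1, 1, 1, 1],
 [1, 1, 0, 0],
 [1, 0, 0, 0]]
  V a = (-4, -9, -5, -4)
Solving gives a = (-4, -1, -3, -1).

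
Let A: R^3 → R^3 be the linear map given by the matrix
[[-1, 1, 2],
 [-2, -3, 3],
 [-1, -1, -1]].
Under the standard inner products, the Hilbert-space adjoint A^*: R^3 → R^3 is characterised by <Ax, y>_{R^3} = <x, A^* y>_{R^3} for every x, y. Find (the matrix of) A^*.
A^* = A^T =
[[-1, -2, -1],
 [1, -3, -1],
 [2, 3, -1]]

For real matrices with standard dot products, the defining identity <Ax, y> = <x, A^* y> gives (Ax)^T y = x^T (A^*) y, i.e. x^T A^T y = x^T (A^*) y. Since this holds for all x, y, we must have A^* = A^T. Therefore
A^* =
[[-1, -2, -1],
 [1, -3, -1],
 [2, 3, -1]].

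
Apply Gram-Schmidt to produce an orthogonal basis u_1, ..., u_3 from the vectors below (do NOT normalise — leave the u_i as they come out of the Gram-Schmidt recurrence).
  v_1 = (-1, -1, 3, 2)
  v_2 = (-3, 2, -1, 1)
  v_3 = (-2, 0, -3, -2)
Orthogonal basis:
  u_1 = (-1, -1, 3, 2)
  u_2 = (-3, 2, -1, 1)
  u_3 = (-4/3, -5/3, -1/3, -1)

Apply the Gram-Schmidt recurrence
  u_1 = v_1
  u_i = v_i − Σ_{j<i} ((v_i · u_j) / (u_j · u_j)) · u_j.

Step by step this gives:
  u_1 = (-1, -1, 3, 2)
  u_2 = (-3, 2, -1, 1)
  u_3 = (-4/3, -5/3, -1/3, -1)

Orthogonality check:
  u_2 · u_1 = 0 (should be 0)
  u_3 · u_1 = 0 (should be 0)
  u_3 · u_2 = 0 (should be 0)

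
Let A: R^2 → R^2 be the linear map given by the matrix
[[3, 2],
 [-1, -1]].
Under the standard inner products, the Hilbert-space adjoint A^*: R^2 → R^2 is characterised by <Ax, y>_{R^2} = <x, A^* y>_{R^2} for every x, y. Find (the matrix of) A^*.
A^* = A^T =
[[3, -1],
 [2, -1]]

For real matrices with standard dot products, the defining identity <Ax, y> = <x, A^* y> gives (Ax)^T y = x^T (A^*) y, i.e. x^T A^T y = x^T (A^*) y. Since this holds for all x, y, we must have A^* = A^T. Therefore
A^* =
[[3, -1],
 [2, -1]].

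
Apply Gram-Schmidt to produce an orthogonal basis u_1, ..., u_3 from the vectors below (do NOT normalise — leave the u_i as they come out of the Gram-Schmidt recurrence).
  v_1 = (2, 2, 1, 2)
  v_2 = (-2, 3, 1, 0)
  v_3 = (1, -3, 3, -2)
Orthogonal basis:
  u_1 = (2, 2, 1, 2)
  u_2 = (-32/13, 33/13, 10/13, -6/13)
  u_3 = (87/173, -160/173, 654/173, -254/173)

Apply the Gram-Schmidt recurrence
  u_1 = v_1
  u_i = v_i − Σ_{j<i} ((v_i · u_j) / (u_j · u_j)) · u_j.

Step by step this gives:
  u_1 = (2, 2, 1, 2)
  u_2 = (-32/13, 33/13, 10/13, -6/13)
  u_3 = (87/173, -160/173, 654/173, -254/173)

Orthogonality check:
  u_2 · u_1 = 0 (should be 0)
  u_3 · u_1 = 0 (should be 0)
  u_3 · u_2 = 0 (should be 0)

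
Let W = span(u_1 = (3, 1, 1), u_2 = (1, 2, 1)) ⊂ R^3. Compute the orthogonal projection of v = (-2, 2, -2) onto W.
proj_W(v) = (-12/5, 6/5, 0)

Set up U = [u_1 | ... | u_2] ∈ R^(3×2). The projector onto W = col(U) is P = U (U^T U)^(-1) U^T.
Compute U^T U =
  [11, 6]
  [6, 6],
and U^T v = (-6, 0).
Solve U^T U · c = U^T v for the coefficients: c = (-6/5, 6/5). The projection is proj_W(v) = U c.
Check: (v - proj_W(v)) · u_1 = 0  (should be 0).
Check: (v - proj_W(v)) · u_2 = 0  (should be 0).
Result: proj_W(v) = (-12/5, 6/5, 0).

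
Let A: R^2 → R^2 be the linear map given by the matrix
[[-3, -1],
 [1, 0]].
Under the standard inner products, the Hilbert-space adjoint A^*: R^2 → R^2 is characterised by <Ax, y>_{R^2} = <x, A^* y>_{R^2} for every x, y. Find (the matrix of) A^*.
A^* = A^T =
[[-3, 1],
 [-1, 0]]

For real matrices with standard dot products, the defining identity <Ax, y> = <x, A^* y> gives (Ax)^T y = x^T (A^*) y, i.e. x^T A^T y = x^T (A^*) y. Since this holds for all x, y, we must have A^* = A^T. Therefore
A^* =
[[-3, 1],
 [-1, 0]].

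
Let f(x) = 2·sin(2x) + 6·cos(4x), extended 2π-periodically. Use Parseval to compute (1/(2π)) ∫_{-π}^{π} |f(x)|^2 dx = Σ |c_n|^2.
Σ |c_n|^2 = 20

Expand |f|^2 and use orthogonality of {sin(nx), cos(mx)} on [-π, π]:
  ∫_{-π}^{π} sin(nx)^2 dx = π, ∫ cos(mx)^2 dx = π, and cross terms integrate to 0.
So ∫_{-π}^{π} f(x)^2 dx = 2^2 · π + 6^2 · π = (4 + 36)π.
Divide by 2π: (4 + 36)/2 = 20.
By Parseval, this equals Σ |c_n|^2.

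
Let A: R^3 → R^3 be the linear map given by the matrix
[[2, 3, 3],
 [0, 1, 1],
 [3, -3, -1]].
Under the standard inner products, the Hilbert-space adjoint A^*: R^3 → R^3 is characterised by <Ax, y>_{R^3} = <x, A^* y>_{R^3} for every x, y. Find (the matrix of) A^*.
A^* = A^T =
[[2, 0, 3],
 [3, 1, -3],
 [3, 1, -1]]

For real matrices with standard dot products, the defining identity <Ax, y> = <x, A^* y> gives (Ax)^T y = x^T (A^*) y, i.e. x^T A^T y = x^T (A^*) y. Since this holds for all x, y, we must have A^* = A^T. Therefore
A^* =
[[2, 0, 3],
 [3, 1, -3],
 [3, 1, -1]].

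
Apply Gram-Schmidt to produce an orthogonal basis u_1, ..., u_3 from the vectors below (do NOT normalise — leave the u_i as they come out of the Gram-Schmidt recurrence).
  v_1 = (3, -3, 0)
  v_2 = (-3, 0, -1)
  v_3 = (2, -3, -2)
Orthogonal basis:
  u_1 = (3, -3, 0)
  u_2 = (-3/2, -3/2, -1)
  u_3 = (5/11, 5/11, -15/11)

Apply the Gram-Schmidt recurrence
  u_1 = v_1
  u_i = v_i − Σ_{j<i} ((v_i · u_j) / (u_j · u_j)) · u_j.

Step by step this gives:
  u_1 = (3, -3, 0)
  u_2 = (-3/2, -3/2, -1)
  u_3 = (5/11, 5/11, -15/11)

Orthogonality check:
  u_2 · u_1 = 0 (should be 0)
  u_3 · u_1 = 0 (should be 0)
  u_3 · u_2 = 0 (should be 0)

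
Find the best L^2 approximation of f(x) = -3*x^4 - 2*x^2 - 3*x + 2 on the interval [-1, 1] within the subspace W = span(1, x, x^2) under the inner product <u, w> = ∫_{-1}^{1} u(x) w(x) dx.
g(x) = -32*x^2/7 - 3*x + 79/35

The best approximation g ∈ W is the orthogonal projection of f onto W. Writing g = a_0 + a_1 x + a_2 x^2, the coefficients solve the normal equations G · a = b where
  G_{ij} = <φ_i, φ_j> and b_i = <f, φ_i>, with φ_0 = 1, φ_1 = x, φ_2 = x^2.
G =
  [2, 0, 2/3]
  [0, 2/3, 0]
  [2/3, 0, 2/5],
b = (22/15, -2, -34/105).
Solving gives a_0 = 79/35, a_1 = -3, a_2 = -32/7, so
  g(x) = -32*x^2/7 - 3*x + 79/35.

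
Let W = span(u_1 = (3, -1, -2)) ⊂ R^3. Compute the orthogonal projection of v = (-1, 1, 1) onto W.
proj_W(v) = (-9/7, 3/7, 6/7)

Set up U = [u_1 | ... | u_1] ∈ R^(3×1). The projector onto W = col(U) is P = U (U^T U)^(-1) U^T.
Compute U^T U =
  [14],
and U^T v = (-6).
Solve U^T U · c = U^T v for the coefficients: c = (-3/7). The projection is proj_W(v) = U c.
Check: (v - proj_W(v)) · u_1 = 0  (should be 0).
Result: proj_W(v) = (-9/7, 3/7, 6/7).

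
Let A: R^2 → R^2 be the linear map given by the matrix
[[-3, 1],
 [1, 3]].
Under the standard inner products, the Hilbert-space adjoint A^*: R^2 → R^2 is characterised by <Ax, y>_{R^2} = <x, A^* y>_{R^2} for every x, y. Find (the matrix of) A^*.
A^* = A^T =
[[-3, 1],
 [1, 3]]

For real matrices with standard dot products, the defining identity <Ax, y> = <x, A^* y> gives (Ax)^T y = x^T (A^*) y, i.e. x^T A^T y = x^T (A^*) y. Since this holds for all x, y, we must have A^* = A^T. Therefore
A^* =
[[-3, 1],
 [1, 3]].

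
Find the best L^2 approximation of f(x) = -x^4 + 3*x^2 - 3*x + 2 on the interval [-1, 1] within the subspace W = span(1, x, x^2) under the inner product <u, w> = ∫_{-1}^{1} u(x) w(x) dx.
g(x) = 15*x^2/7 - 3*x + 73/35

The best approximation g ∈ W is the orthogonal projection of f onto W. Writing g = a_0 + a_1 x + a_2 x^2, the coefficients solve the normal equations G · a = b where
  G_{ij} = <φ_i, φ_j> and b_i = <f, φ_i>, with φ_0 = 1, φ_1 = x, φ_2 = x^2.
G =
  [2, 0, 2/3]
  [0, 2/3, 0]
  [2/3, 0, 2/5],
b = (28/5, -2, 236/105).
Solving gives a_0 = 73/35, a_1 = -3, a_2 = 15/7, so
  g(x) = 15*x^2/7 - 3*x + 73/35.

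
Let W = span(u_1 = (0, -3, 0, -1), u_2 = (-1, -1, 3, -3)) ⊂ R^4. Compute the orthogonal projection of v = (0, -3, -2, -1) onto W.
proj_W(v) = (15/41, -135/41, -45/41, -5/41)

Set up U = [u_1 | ... | u_2] ∈ R^(4×2). The projector onto W = col(U) is P = U (U^T U)^(-1) U^T.
Compute U^T U =
  [10, 6]
  [6, 20],
and U^T v = (10, 0).
Solve U^T U · c = U^T v for the coefficients: c = (50/41, -15/41). The projection is proj_W(v) = U c.
Check: (v - proj_W(v)) · u_1 = 0  (should be 0).
Check: (v - proj_W(v)) · u_2 = 0  (should be 0).
Result: proj_W(v) = (15/41, -135/41, -45/41, -5/41).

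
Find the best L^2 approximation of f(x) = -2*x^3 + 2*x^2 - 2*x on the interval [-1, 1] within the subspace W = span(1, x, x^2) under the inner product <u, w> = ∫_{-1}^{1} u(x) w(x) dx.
g(x) = 2*x^2 - 16*x/5

The best approximation g ∈ W is the orthogonal projection of f onto W. Writing g = a_0 + a_1 x + a_2 x^2, the coefficients solve the normal equations G · a = b where
  G_{ij} = <φ_i, φ_j> and b_i = <f, φ_i>, with φ_0 = 1, φ_1 = x, φ_2 = x^2.
G =
  [2, 0, 2/3]
  [0, 2/3, 0]
  [2/3, 0, 2/5],
b = (4/3, -32/15, 4/5).
Solving gives a_0 = 0, a_1 = -16/5, a_2 = 2, so
  g(x) = 2*x^2 - 16*x/5.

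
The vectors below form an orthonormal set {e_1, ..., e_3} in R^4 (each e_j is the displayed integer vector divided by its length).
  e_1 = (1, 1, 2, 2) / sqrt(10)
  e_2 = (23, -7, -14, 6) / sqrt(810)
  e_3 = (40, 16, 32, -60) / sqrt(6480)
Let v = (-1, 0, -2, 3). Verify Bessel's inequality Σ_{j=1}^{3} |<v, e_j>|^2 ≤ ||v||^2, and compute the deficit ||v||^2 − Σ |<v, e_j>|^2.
Σ |<v, e_j>|^2 = 66/5; ||v||^2 = 14; deficit = 4/5

Write each e_j = u_j / sqrt(<u_j, u_j>) where u_j is the displayed integer vector. Then <v, e_j> = <v, u_j> / sqrt(<u_j, u_j>), so |<v, e_j>|^2 = <v, u_j>^2 / <u_j, u_j>.
Coefficients: <v, e_1> = 1/sqrt(10), <v, e_2> = 23/sqrt(810), <v, e_3> = -284/sqrt(6480).
Square and sum: Σ |<v, e_j>|^2 = 66/5.
Compute ||v||^2 = v·v = 14.
Deficit = 14 − 66/5 = 4/5 ≥ 0, confirming Bessel's inequality. (The deficit equals ||v − Σ <v,e_j> e_j||^2, the squared distance from v to span{e_j}.)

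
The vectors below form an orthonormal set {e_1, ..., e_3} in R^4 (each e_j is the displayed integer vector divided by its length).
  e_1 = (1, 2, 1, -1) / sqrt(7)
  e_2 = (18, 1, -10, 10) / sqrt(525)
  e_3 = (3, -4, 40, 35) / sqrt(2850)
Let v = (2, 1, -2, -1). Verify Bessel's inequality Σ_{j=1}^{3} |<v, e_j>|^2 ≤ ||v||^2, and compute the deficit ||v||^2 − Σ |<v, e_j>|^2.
Σ |<v, e_j>|^2 = 379/38; ||v||^2 = 10; deficit = 1/38

Write each e_j = u_j / sqrt(<u_j, u_j>) where u_j is the displayed integer vector. Then <v, e_j> = <v, u_j> / sqrt(<u_j, u_j>), so |<v, e_j>|^2 = <v, u_j>^2 / <u_j, u_j>.
Coefficients: <v, e_1> = 3/sqrt(7), <v, e_2> = 47/sqrt(525), <v, e_3> = -113/sqrt(2850).
Square and sum: Σ |<v, e_j>|^2 = 379/38.
Compute ||v||^2 = v·v = 10.
Deficit = 10 − 379/38 = 1/38 ≥ 0, confirming Bessel's inequality. (The deficit equals ||v − Σ <v,e_j> e_j||^2, the squared distance from v to span{e_j}.)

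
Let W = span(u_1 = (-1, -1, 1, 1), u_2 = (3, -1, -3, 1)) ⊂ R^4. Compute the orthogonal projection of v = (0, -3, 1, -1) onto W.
proj_W(v) = (-1/2, -1, 1/2, 1)

Set up U = [u_1 | ... | u_2] ∈ R^(4×2). The projector onto W = col(U) is P = U (U^T U)^(-1) U^T.
Compute U^T U =
  [4, -4]
  [-4, 20],
and U^T v = (3, -1).
Solve U^T U · c = U^T v for the coefficients: c = (7/8, 1/8). The projection is proj_W(v) = U c.
Check: (v - proj_W(v)) · u_1 = 0  (should be 0).
Check: (v - proj_W(v)) · u_2 = 0  (should be 0).
Result: proj_W(v) = (-1/2, -1, 1/2, 1).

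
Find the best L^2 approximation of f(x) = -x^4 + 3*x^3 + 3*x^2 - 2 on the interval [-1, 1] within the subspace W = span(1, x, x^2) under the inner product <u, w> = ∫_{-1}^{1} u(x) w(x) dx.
g(x) = 15*x^2/7 + 9*x/5 - 67/35

The best approximation g ∈ W is the orthogonal projection of f onto W. Writing g = a_0 + a_1 x + a_2 x^2, the coefficients solve the normal equations G · a = b where
  G_{ij} = <φ_i, φ_j> and b_i = <f, φ_i>, with φ_0 = 1, φ_1 = x, φ_2 = x^2.
G =
  [2, 0, 2/3]
  [0, 2/3, 0]
  [2/3, 0, 2/5],
b = (-12/5, 6/5, -44/105).
Solving gives a_0 = -67/35, a_1 = 9/5, a_2 = 15/7, so
  g(x) = 15*x^2/7 + 9*x/5 - 67/35.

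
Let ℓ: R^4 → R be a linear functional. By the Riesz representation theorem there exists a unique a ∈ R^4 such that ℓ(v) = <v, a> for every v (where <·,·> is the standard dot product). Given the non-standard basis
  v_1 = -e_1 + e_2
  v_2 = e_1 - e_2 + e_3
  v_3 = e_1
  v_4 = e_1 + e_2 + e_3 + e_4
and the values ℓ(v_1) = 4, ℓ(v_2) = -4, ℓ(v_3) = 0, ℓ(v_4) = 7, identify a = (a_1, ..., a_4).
a = (0, 4, 0, 3)

Write a = (a_1, ..., a_4) in the standard basis. For each basis vector v_i, ℓ(v_i) = <v_i, a> is a linear equation in the a_j's. Collect the n equations into a matrix system V a = ℓ, where row i of V is v_i (expressed in the standard basis). Since V is invertible (lower-triangular with 1s on the diagonal, up to permutation), solve by back-substitution:
  V =
[[-1, 1, 0, 0],
 [1, -1, 1, 0],
 [1, 0, 0, 0],
 [1, 1, 1, 1]]
  V a = (4, -4, 0, 7)
Solving gives a = (0, 4, 0, 3).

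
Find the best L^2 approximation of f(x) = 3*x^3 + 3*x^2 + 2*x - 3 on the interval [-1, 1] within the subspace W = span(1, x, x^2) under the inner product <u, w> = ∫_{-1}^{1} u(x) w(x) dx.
g(x) = 3*x^2 + 19*x/5 - 3

The best approximation g ∈ W is the orthogonal projection of f onto W. Writing g = a_0 + a_1 x + a_2 x^2, the coefficients solve the normal equations G · a = b where
  G_{ij} = <φ_i, φ_j> and b_i = <f, φ_i>, with φ_0 = 1, φ_1 = x, φ_2 = x^2.
G =
  [2, 0, 2/3]
  [0, 2/3, 0]
  [2/3, 0, 2/5],
b = (-4, 38/15, -4/5).
Solving gives a_0 = -3, a_1 = 19/5, a_2 = 3, so
  g(x) = 3*x^2 + 19*x/5 - 3.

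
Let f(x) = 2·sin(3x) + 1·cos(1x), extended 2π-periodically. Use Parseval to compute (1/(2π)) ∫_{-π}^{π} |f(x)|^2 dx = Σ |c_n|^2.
Σ |c_n|^2 = 5/2

Expand |f|^2 and use orthogonality of {sin(nx), cos(mx)} on [-π, π]:
  ∫_{-π}^{π} sin(nx)^2 dx = π, ∫ cos(mx)^2 dx = π, and cross terms integrate to 0.
So ∫_{-π}^{π} f(x)^2 dx = 2^2 · π + 1^2 · π = (4 + 1)π.
Divide by 2π: (4 + 1)/2 = 5/2.
By Parseval, this equals Σ |c_n|^2.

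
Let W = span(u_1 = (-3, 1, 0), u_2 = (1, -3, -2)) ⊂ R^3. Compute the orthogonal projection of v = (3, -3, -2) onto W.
proj_W(v) = (38/13, -42/13, -22/13)

Set up U = [u_1 | ... | u_2] ∈ R^(3×2). The projector onto W = col(U) is P = U (U^T U)^(-1) U^T.
Compute U^T U =
  [10, -6]
  [-6, 14],
and U^T v = (-12, 16).
Solve U^T U · c = U^T v for the coefficients: c = (-9/13, 11/13). The projection is proj_W(v) = U c.
Check: (v - proj_W(v)) · u_1 = 0  (should be 0).
Check: (v - proj_W(v)) · u_2 = 0  (should be 0).
Result: proj_W(v) = (38/13, -42/13, -22/13).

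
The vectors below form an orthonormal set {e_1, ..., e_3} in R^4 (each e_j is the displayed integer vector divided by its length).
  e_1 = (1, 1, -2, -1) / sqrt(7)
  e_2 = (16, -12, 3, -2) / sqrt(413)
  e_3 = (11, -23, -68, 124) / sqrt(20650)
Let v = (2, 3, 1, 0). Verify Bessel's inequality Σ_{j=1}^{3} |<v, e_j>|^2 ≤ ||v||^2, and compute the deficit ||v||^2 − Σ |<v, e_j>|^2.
Σ |<v, e_j>|^2 = 27/14; ||v||^2 = 14; deficit = 169/14

Write each e_j = u_j / sqrt(<u_j, u_j>) where u_j is the displayed integer vector. Then <v, e_j> = <v, u_j> / sqrt(<u_j, u_j>), so |<v, e_j>|^2 = <v, u_j>^2 / <u_j, u_j>.
Coefficients: <v, e_1> = 3/sqrt(7), <v, e_2> = -1/sqrt(413), <v, e_3> = -115/sqrt(20650).
Square and sum: Σ |<v, e_j>|^2 = 27/14.
Compute ||v||^2 = v·v = 14.
Deficit = 14 − 27/14 = 169/14 ≥ 0, confirming Bessel's inequality. (The deficit equals ||v − Σ <v,e_j> e_j||^2, the squared distance from v to span{e_j}.)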